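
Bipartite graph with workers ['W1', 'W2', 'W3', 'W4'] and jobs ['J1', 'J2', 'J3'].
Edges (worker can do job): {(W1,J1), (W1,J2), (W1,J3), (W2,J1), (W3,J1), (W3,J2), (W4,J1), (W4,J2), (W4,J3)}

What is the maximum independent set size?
Maximum independent set = 4

By König's theorem:
- Min vertex cover = Max matching = 3
- Max independent set = Total vertices - Min vertex cover
- Max independent set = 7 - 3 = 4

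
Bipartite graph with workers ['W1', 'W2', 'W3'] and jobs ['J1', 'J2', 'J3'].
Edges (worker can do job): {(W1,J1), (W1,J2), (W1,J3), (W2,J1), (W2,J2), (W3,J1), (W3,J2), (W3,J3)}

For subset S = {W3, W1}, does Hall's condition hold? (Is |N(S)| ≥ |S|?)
Yes: |N(S)| = 3, |S| = 2

Subset S = {W3, W1}
Neighbors N(S) = {J1, J2, J3}

|N(S)| = 3, |S| = 2
Hall's condition: |N(S)| ≥ |S| is satisfied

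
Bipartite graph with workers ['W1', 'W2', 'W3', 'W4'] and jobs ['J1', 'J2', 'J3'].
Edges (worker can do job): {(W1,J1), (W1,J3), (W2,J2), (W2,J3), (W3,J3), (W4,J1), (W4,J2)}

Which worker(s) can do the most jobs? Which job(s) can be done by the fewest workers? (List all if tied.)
Most versatile: W1, W2, W4 (2 jobs); Least covered: J1, J2 (2 workers)

Worker degrees (jobs they can do): W1:2, W2:2, W3:1, W4:2
Job degrees (workers who can do it): J1:2, J2:2, J3:3

Maximum worker degree is 2, achieved by: W1, W2, W4
Minimum job degree is 2, achieved by: J1, J2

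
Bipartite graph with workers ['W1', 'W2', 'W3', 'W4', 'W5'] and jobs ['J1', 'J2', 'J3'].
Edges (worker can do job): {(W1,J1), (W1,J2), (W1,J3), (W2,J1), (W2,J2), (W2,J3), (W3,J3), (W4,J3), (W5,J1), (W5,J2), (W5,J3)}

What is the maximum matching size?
Maximum matching size = 3

Maximum matching: {(W1,J2), (W3,J3), (W5,J1)}
Size: 3

This assigns 3 workers to 3 distinct jobs.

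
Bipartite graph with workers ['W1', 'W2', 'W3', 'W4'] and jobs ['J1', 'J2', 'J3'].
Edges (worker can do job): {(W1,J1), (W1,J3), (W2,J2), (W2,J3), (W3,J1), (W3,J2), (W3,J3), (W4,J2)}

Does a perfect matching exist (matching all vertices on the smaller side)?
Yes, perfect matching exists (size 3)

Perfect matching: {(W1,J3), (W3,J1), (W4,J2)}
All 3 vertices on the smaller side are matched.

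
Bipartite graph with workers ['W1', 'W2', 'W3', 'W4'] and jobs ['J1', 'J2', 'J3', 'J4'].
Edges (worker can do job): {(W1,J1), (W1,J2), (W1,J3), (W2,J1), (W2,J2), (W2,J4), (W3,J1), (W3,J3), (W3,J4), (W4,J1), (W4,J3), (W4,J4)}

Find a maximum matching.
Matching: {(W1,J2), (W2,J4), (W3,J1), (W4,J3)}

Maximum matching (size 4):
  W1 → J2
  W2 → J4
  W3 → J1
  W4 → J3

Each worker is assigned to at most one job, and each job to at most one worker.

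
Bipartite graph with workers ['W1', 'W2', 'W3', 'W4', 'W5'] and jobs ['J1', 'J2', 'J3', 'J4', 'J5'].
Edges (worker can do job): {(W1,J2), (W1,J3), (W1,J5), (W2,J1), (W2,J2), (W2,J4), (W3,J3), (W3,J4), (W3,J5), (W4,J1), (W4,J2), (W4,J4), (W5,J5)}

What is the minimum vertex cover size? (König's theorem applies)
Minimum vertex cover size = 5

By König's theorem: in bipartite graphs,
min vertex cover = max matching = 5

Maximum matching has size 5, so minimum vertex cover also has size 5.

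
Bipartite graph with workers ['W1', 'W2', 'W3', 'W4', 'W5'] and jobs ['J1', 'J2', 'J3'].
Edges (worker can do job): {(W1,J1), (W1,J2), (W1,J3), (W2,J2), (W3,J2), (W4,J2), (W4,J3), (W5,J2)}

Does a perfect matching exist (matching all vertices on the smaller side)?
Yes, perfect matching exists (size 3)

Perfect matching: {(W1,J1), (W3,J2), (W4,J3)}
All 3 vertices on the smaller side are matched.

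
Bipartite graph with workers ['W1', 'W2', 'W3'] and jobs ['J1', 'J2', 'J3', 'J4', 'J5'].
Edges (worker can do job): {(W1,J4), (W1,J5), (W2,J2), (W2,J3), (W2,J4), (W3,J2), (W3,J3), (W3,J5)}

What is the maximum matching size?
Maximum matching size = 3

Maximum matching: {(W1,J4), (W2,J2), (W3,J3)}
Size: 3

This assigns 3 workers to 3 distinct jobs.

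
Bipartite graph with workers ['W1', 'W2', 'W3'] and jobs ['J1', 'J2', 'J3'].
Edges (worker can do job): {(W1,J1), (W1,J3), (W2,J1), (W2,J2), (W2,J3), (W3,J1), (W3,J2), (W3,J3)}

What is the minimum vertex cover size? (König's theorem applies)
Minimum vertex cover size = 3

By König's theorem: in bipartite graphs,
min vertex cover = max matching = 3

Maximum matching has size 3, so minimum vertex cover also has size 3.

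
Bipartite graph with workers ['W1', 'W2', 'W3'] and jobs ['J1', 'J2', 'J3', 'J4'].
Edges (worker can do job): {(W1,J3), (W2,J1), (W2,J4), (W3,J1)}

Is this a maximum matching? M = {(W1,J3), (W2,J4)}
No, size 2 is not maximum

Proposed matching has size 2.
Maximum matching size for this graph: 3.

This is NOT maximum - can be improved to size 3.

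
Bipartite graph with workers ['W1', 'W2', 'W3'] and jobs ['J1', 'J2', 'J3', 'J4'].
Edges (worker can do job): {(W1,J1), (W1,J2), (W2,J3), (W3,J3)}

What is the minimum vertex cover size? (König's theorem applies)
Minimum vertex cover size = 2

By König's theorem: in bipartite graphs,
min vertex cover = max matching = 2

Maximum matching has size 2, so minimum vertex cover also has size 2.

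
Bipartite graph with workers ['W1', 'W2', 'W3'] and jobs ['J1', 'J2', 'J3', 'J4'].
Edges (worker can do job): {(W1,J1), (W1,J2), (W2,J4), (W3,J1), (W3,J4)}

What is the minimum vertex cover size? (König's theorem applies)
Minimum vertex cover size = 3

By König's theorem: in bipartite graphs,
min vertex cover = max matching = 3

Maximum matching has size 3, so minimum vertex cover also has size 3.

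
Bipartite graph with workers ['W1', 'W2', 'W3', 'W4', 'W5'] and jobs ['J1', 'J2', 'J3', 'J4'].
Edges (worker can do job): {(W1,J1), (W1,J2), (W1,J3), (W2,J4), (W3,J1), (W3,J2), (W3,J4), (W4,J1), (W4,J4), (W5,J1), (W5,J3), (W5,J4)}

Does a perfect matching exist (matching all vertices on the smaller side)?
Yes, perfect matching exists (size 4)

Perfect matching: {(W1,J2), (W3,J1), (W4,J4), (W5,J3)}
All 4 vertices on the smaller side are matched.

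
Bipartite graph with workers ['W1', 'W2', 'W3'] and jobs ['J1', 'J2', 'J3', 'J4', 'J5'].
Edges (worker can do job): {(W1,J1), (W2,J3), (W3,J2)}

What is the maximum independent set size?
Maximum independent set = 5

By König's theorem:
- Min vertex cover = Max matching = 3
- Max independent set = Total vertices - Min vertex cover
- Max independent set = 8 - 3 = 5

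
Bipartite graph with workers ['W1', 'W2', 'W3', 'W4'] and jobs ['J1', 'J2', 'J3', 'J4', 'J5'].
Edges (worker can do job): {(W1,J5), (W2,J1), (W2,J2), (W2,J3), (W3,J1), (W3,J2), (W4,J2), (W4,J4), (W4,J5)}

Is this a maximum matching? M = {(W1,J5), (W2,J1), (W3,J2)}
No, size 3 is not maximum

Proposed matching has size 3.
Maximum matching size for this graph: 4.

This is NOT maximum - can be improved to size 4.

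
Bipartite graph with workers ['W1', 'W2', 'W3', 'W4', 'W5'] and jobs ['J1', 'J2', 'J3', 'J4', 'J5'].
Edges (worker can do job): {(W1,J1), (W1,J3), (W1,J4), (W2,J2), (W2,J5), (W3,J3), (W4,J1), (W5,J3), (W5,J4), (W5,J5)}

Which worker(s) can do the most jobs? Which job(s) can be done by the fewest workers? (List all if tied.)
Most versatile: W1, W5 (3 jobs); Least covered: J2 (1 workers)

Worker degrees (jobs they can do): W1:3, W2:2, W3:1, W4:1, W5:3
Job degrees (workers who can do it): J1:2, J2:1, J3:3, J4:2, J5:2

Maximum worker degree is 3, achieved by: W1, W5
Minimum job degree is 1, achieved by: J2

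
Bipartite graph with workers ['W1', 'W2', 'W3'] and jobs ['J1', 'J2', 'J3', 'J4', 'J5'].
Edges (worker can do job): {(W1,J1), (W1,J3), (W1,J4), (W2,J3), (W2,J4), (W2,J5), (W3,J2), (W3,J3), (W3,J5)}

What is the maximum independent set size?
Maximum independent set = 5

By König's theorem:
- Min vertex cover = Max matching = 3
- Max independent set = Total vertices - Min vertex cover
- Max independent set = 8 - 3 = 5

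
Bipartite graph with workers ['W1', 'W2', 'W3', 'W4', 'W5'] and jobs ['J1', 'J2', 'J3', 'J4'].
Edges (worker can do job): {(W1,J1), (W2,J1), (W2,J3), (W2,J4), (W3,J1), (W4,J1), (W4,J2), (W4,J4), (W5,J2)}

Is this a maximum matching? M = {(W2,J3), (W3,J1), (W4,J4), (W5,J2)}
Yes, size 4 is maximum

Proposed matching has size 4.
Maximum matching size for this graph: 4.

This is a maximum matching.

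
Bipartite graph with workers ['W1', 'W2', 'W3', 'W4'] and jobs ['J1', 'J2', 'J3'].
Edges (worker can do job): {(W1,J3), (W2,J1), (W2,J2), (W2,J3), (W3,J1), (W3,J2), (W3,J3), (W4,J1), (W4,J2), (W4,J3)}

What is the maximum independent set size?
Maximum independent set = 4

By König's theorem:
- Min vertex cover = Max matching = 3
- Max independent set = Total vertices - Min vertex cover
- Max independent set = 7 - 3 = 4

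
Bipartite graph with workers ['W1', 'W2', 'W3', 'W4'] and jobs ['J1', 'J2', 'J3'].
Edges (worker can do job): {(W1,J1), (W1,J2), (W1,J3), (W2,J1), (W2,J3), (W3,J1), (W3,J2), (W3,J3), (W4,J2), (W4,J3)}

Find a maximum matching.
Matching: {(W1,J2), (W3,J1), (W4,J3)}

Maximum matching (size 3):
  W1 → J2
  W3 → J1
  W4 → J3

Each worker is assigned to at most one job, and each job to at most one worker.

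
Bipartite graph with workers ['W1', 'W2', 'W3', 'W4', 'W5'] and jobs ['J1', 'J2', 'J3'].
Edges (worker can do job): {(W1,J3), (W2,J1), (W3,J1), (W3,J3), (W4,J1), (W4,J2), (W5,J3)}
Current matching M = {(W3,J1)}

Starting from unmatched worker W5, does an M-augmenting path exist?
Yes: W5 → J3

An M-augmenting path alternates non-matching / matching edges, starting and ending at unmatched vertices.
Path: W5 → J3
(J3 is unmatched in M, so the path is augmenting.)
Flipping edges along this path would increase |M| from 1 to 2.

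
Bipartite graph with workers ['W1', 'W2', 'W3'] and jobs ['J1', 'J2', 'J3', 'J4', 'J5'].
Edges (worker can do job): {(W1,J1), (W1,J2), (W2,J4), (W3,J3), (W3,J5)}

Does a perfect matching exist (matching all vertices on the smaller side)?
Yes, perfect matching exists (size 3)

Perfect matching: {(W1,J1), (W2,J4), (W3,J3)}
All 3 vertices on the smaller side are matched.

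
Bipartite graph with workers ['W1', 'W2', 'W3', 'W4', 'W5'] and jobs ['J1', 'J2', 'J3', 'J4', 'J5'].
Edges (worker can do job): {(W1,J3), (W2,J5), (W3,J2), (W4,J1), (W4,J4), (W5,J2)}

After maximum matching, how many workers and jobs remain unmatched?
Unmatched: 1 workers, 1 jobs

Maximum matching size: 4
Workers: 5 total, 4 matched, 1 unmatched
Jobs: 5 total, 4 matched, 1 unmatched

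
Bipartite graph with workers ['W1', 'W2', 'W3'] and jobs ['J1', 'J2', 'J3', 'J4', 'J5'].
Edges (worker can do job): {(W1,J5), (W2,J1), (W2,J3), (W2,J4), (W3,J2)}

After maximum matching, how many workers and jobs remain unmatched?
Unmatched: 0 workers, 2 jobs

Maximum matching size: 3
Workers: 3 total, 3 matched, 0 unmatched
Jobs: 5 total, 3 matched, 2 unmatched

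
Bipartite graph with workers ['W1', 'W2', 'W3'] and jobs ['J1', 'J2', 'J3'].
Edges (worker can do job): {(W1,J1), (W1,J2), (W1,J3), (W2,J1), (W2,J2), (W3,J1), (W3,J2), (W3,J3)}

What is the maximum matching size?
Maximum matching size = 3

Maximum matching: {(W1,J3), (W2,J2), (W3,J1)}
Size: 3

This assigns 3 workers to 3 distinct jobs.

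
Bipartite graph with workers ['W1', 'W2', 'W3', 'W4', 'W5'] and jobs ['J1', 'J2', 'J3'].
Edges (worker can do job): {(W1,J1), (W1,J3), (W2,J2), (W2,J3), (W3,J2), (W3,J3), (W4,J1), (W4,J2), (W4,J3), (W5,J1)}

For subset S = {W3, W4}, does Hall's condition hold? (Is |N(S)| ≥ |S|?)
Yes: |N(S)| = 3, |S| = 2

Subset S = {W3, W4}
Neighbors N(S) = {J1, J2, J3}

|N(S)| = 3, |S| = 2
Hall's condition: |N(S)| ≥ |S| is satisfied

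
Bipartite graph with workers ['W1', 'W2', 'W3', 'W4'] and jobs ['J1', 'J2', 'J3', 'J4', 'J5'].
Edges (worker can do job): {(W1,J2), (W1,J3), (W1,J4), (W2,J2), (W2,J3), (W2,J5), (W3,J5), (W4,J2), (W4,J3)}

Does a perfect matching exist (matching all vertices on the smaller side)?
Yes, perfect matching exists (size 4)

Perfect matching: {(W1,J4), (W2,J2), (W3,J5), (W4,J3)}
All 4 vertices on the smaller side are matched.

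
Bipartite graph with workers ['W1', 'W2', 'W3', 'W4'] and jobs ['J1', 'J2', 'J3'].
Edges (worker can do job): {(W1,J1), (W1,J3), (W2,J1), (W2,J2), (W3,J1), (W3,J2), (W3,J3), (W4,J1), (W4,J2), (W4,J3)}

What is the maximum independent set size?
Maximum independent set = 4

By König's theorem:
- Min vertex cover = Max matching = 3
- Max independent set = Total vertices - Min vertex cover
- Max independent set = 7 - 3 = 4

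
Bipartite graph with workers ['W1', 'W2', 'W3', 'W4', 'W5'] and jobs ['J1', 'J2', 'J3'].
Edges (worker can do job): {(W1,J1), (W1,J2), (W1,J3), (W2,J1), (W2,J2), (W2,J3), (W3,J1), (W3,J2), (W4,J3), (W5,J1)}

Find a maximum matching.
Matching: {(W1,J2), (W3,J1), (W4,J3)}

Maximum matching (size 3):
  W1 → J2
  W3 → J1
  W4 → J3

Each worker is assigned to at most one job, and each job to at most one worker.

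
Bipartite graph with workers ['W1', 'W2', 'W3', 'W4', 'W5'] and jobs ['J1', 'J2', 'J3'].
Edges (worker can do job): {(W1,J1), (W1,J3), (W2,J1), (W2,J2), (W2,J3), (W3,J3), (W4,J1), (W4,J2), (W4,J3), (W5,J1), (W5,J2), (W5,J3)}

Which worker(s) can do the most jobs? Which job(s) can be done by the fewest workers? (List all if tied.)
Most versatile: W2, W4, W5 (3 jobs); Least covered: J2 (3 workers)

Worker degrees (jobs they can do): W1:2, W2:3, W3:1, W4:3, W5:3
Job degrees (workers who can do it): J1:4, J2:3, J3:5

Maximum worker degree is 3, achieved by: W2, W4, W5
Minimum job degree is 3, achieved by: J2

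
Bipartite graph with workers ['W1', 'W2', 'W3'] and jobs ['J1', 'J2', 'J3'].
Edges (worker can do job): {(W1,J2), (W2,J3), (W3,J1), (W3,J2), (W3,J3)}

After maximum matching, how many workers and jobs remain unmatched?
Unmatched: 0 workers, 0 jobs

Maximum matching size: 3
Workers: 3 total, 3 matched, 0 unmatched
Jobs: 3 total, 3 matched, 0 unmatched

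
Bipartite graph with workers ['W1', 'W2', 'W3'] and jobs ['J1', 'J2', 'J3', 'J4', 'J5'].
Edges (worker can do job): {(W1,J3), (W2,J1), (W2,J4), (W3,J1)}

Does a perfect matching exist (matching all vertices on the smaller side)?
Yes, perfect matching exists (size 3)

Perfect matching: {(W1,J3), (W2,J4), (W3,J1)}
All 3 vertices on the smaller side are matched.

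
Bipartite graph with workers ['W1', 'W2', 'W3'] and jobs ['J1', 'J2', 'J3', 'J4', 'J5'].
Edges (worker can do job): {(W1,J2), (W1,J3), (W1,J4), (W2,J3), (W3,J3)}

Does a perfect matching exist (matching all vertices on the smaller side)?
No, maximum matching has size 2 < 3

Maximum matching has size 2, need 3 for perfect matching.
Unmatched workers: ['W2']
Unmatched jobs: ['J5', 'J2', 'J1']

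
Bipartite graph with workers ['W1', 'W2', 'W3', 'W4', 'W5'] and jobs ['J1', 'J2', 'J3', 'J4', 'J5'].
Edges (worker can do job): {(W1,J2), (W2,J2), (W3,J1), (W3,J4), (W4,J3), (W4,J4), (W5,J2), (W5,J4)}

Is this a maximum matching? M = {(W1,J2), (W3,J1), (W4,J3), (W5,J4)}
Yes, size 4 is maximum

Proposed matching has size 4.
Maximum matching size for this graph: 4.

This is a maximum matching.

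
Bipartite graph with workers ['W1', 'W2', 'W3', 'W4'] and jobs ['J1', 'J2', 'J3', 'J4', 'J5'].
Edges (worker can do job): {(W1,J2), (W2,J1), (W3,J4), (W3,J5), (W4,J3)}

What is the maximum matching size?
Maximum matching size = 4

Maximum matching: {(W1,J2), (W2,J1), (W3,J4), (W4,J3)}
Size: 4

This assigns 4 workers to 4 distinct jobs.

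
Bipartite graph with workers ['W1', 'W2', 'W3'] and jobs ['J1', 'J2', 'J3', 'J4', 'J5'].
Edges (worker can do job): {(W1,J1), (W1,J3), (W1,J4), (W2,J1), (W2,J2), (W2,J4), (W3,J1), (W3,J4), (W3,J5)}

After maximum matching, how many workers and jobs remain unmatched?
Unmatched: 0 workers, 2 jobs

Maximum matching size: 3
Workers: 3 total, 3 matched, 0 unmatched
Jobs: 5 total, 3 matched, 2 unmatched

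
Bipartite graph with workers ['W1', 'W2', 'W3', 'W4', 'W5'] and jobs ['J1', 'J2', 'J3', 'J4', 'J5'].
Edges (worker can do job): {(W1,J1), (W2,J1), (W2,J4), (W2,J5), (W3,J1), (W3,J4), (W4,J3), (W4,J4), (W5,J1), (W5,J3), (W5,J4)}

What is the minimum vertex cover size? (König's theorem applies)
Minimum vertex cover size = 4

By König's theorem: in bipartite graphs,
min vertex cover = max matching = 4

Maximum matching has size 4, so minimum vertex cover also has size 4.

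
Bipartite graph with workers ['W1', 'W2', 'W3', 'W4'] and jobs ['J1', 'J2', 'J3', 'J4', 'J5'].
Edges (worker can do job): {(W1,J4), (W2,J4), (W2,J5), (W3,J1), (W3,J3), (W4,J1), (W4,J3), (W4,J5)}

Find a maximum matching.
Matching: {(W1,J4), (W2,J5), (W3,J1), (W4,J3)}

Maximum matching (size 4):
  W1 → J4
  W2 → J5
  W3 → J1
  W4 → J3

Each worker is assigned to at most one job, and each job to at most one worker.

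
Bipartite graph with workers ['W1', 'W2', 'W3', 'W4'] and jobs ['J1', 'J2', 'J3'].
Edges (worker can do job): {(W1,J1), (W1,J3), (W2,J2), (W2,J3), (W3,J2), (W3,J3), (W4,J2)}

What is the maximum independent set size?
Maximum independent set = 4

By König's theorem:
- Min vertex cover = Max matching = 3
- Max independent set = Total vertices - Min vertex cover
- Max independent set = 7 - 3 = 4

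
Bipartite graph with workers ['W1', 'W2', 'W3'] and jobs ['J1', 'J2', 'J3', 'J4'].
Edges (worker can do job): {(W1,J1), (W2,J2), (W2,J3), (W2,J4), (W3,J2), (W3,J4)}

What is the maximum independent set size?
Maximum independent set = 4

By König's theorem:
- Min vertex cover = Max matching = 3
- Max independent set = Total vertices - Min vertex cover
- Max independent set = 7 - 3 = 4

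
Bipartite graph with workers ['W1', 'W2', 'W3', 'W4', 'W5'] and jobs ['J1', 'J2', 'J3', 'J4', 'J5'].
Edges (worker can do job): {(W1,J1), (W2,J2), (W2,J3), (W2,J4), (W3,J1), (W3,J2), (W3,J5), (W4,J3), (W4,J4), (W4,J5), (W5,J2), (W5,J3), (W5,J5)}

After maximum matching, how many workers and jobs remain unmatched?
Unmatched: 0 workers, 0 jobs

Maximum matching size: 5
Workers: 5 total, 5 matched, 0 unmatched
Jobs: 5 total, 5 matched, 0 unmatched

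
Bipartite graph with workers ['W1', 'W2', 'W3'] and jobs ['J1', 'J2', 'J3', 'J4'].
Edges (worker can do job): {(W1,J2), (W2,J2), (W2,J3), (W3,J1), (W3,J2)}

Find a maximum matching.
Matching: {(W1,J2), (W2,J3), (W3,J1)}

Maximum matching (size 3):
  W1 → J2
  W2 → J3
  W3 → J1

Each worker is assigned to at most one job, and each job to at most one worker.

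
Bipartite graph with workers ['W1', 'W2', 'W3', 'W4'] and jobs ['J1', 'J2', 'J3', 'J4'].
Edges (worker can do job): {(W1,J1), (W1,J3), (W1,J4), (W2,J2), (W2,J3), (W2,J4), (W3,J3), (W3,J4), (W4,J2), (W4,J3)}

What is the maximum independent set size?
Maximum independent set = 4

By König's theorem:
- Min vertex cover = Max matching = 4
- Max independent set = Total vertices - Min vertex cover
- Max independent set = 8 - 4 = 4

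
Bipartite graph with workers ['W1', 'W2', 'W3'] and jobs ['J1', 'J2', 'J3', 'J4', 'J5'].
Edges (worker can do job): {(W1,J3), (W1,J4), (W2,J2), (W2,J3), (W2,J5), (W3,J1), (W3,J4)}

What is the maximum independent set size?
Maximum independent set = 5

By König's theorem:
- Min vertex cover = Max matching = 3
- Max independent set = Total vertices - Min vertex cover
- Max independent set = 8 - 3 = 5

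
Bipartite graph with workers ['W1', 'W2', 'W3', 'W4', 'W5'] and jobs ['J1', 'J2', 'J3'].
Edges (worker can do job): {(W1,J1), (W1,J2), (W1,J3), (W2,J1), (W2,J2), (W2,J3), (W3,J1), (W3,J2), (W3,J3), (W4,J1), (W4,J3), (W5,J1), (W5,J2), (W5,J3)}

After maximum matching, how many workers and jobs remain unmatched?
Unmatched: 2 workers, 0 jobs

Maximum matching size: 3
Workers: 5 total, 3 matched, 2 unmatched
Jobs: 3 total, 3 matched, 0 unmatched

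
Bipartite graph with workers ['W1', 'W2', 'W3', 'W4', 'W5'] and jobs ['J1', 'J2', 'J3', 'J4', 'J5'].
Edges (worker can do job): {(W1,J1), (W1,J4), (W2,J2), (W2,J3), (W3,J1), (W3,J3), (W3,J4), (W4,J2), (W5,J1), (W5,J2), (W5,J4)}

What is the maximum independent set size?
Maximum independent set = 6

By König's theorem:
- Min vertex cover = Max matching = 4
- Max independent set = Total vertices - Min vertex cover
- Max independent set = 10 - 4 = 6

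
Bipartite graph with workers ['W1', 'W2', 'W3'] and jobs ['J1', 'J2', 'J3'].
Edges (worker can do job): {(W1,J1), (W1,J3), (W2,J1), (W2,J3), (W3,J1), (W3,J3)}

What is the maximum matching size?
Maximum matching size = 2

Maximum matching: {(W1,J3), (W3,J1)}
Size: 2

This assigns 2 workers to 2 distinct jobs.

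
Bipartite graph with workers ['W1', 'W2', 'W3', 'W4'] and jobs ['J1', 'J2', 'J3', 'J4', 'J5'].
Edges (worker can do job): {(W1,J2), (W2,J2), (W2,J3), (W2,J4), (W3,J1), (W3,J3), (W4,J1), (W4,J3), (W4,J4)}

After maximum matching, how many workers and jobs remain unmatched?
Unmatched: 0 workers, 1 jobs

Maximum matching size: 4
Workers: 4 total, 4 matched, 0 unmatched
Jobs: 5 total, 4 matched, 1 unmatched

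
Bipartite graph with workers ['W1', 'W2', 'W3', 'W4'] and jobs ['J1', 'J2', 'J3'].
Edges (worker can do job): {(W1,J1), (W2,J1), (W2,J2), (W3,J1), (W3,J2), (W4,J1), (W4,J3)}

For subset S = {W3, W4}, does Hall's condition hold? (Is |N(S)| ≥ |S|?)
Yes: |N(S)| = 3, |S| = 2

Subset S = {W3, W4}
Neighbors N(S) = {J1, J2, J3}

|N(S)| = 3, |S| = 2
Hall's condition: |N(S)| ≥ |S| is satisfied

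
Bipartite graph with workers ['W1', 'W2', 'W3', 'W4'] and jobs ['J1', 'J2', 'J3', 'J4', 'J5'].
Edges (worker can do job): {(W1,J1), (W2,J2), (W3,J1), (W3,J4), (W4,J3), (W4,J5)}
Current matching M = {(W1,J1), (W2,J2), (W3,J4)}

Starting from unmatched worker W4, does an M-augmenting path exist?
Yes: W4 → J3

An M-augmenting path alternates non-matching / matching edges, starting and ending at unmatched vertices.
Path: W4 → J3
(J3 is unmatched in M, so the path is augmenting.)
Flipping edges along this path would increase |M| from 3 to 4.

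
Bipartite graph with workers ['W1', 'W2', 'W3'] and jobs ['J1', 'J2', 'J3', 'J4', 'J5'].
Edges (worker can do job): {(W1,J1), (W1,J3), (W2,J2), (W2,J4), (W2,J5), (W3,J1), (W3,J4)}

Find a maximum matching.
Matching: {(W1,J3), (W2,J2), (W3,J1)}

Maximum matching (size 3):
  W1 → J3
  W2 → J2
  W3 → J1

Each worker is assigned to at most one job, and each job to at most one worker.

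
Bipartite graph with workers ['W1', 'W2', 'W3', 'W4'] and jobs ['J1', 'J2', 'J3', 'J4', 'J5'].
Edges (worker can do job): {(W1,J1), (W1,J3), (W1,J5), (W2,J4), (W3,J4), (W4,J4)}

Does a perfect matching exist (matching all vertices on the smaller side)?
No, maximum matching has size 2 < 4

Maximum matching has size 2, need 4 for perfect matching.
Unmatched workers: ['W3', 'W2']
Unmatched jobs: ['J3', 'J2', 'J1']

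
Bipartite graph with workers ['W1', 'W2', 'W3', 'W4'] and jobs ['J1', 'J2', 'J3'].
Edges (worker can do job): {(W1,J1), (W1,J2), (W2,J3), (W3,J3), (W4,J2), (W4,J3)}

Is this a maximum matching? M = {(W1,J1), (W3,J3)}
No, size 2 is not maximum

Proposed matching has size 2.
Maximum matching size for this graph: 3.

This is NOT maximum - can be improved to size 3.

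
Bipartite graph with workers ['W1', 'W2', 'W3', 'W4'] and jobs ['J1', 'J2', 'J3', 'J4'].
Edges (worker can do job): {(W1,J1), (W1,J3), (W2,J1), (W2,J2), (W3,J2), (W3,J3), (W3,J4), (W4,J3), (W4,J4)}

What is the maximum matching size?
Maximum matching size = 4

Maximum matching: {(W1,J1), (W2,J2), (W3,J4), (W4,J3)}
Size: 4

This assigns 4 workers to 4 distinct jobs.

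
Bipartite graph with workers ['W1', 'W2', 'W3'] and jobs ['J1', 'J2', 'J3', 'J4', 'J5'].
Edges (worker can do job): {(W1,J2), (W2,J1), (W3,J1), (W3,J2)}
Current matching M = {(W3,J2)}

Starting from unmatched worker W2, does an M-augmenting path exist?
Yes: W2 → J1

An M-augmenting path alternates non-matching / matching edges, starting and ending at unmatched vertices.
Path: W2 → J1
(J1 is unmatched in M, so the path is augmenting.)
Flipping edges along this path would increase |M| from 1 to 2.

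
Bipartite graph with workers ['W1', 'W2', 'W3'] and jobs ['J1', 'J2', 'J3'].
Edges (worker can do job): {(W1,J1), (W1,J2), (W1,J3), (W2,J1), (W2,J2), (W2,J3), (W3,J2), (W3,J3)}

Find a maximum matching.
Matching: {(W1,J1), (W2,J2), (W3,J3)}

Maximum matching (size 3):
  W1 → J1
  W2 → J2
  W3 → J3

Each worker is assigned to at most one job, and each job to at most one worker.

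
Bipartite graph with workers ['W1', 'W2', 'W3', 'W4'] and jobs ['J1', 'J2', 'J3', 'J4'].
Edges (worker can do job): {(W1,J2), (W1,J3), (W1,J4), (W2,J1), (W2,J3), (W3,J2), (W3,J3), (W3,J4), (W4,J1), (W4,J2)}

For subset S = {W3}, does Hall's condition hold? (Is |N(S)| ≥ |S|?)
Yes: |N(S)| = 3, |S| = 1

Subset S = {W3}
Neighbors N(S) = {J2, J3, J4}

|N(S)| = 3, |S| = 1
Hall's condition: |N(S)| ≥ |S| is satisfied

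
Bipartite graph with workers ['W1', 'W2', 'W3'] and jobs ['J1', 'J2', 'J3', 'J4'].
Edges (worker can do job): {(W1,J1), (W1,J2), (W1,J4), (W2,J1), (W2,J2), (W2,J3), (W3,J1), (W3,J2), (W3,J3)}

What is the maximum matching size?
Maximum matching size = 3

Maximum matching: {(W1,J4), (W2,J3), (W3,J2)}
Size: 3

This assigns 3 workers to 3 distinct jobs.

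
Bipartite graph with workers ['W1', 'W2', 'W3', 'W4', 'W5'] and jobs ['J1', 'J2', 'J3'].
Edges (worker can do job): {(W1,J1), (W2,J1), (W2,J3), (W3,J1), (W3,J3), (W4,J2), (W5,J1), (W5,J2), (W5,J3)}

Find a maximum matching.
Matching: {(W3,J3), (W4,J2), (W5,J1)}

Maximum matching (size 3):
  W3 → J3
  W4 → J2
  W5 → J1

Each worker is assigned to at most one job, and each job to at most one worker.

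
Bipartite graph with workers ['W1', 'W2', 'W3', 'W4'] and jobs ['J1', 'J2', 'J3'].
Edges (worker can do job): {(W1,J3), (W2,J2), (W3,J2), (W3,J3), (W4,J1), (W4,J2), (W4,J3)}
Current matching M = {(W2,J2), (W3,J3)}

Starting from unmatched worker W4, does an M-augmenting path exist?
Yes: W4 → J1

An M-augmenting path alternates non-matching / matching edges, starting and ending at unmatched vertices.
Path: W4 → J1
(J1 is unmatched in M, so the path is augmenting.)
Flipping edges along this path would increase |M| from 2 to 3.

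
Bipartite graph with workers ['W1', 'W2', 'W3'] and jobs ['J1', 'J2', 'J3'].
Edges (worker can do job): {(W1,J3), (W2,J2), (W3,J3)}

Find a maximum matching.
Matching: {(W2,J2), (W3,J3)}

Maximum matching (size 2):
  W2 → J2
  W3 → J3

Each worker is assigned to at most one job, and each job to at most one worker.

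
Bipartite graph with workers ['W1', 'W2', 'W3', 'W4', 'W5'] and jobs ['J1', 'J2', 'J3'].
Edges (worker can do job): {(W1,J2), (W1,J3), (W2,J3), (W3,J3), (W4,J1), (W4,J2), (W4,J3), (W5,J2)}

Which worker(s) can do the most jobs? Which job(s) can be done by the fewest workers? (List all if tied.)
Most versatile: W4 (3 jobs); Least covered: J1 (1 workers)

Worker degrees (jobs they can do): W1:2, W2:1, W3:1, W4:3, W5:1
Job degrees (workers who can do it): J1:1, J2:3, J3:4

Maximum worker degree is 3, achieved by: W4
Minimum job degree is 1, achieved by: J1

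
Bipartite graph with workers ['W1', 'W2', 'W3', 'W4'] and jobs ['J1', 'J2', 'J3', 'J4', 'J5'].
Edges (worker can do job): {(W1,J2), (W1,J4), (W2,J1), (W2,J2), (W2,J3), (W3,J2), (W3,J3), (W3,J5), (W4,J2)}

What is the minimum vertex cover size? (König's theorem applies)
Minimum vertex cover size = 4

By König's theorem: in bipartite graphs,
min vertex cover = max matching = 4

Maximum matching has size 4, so minimum vertex cover also has size 4.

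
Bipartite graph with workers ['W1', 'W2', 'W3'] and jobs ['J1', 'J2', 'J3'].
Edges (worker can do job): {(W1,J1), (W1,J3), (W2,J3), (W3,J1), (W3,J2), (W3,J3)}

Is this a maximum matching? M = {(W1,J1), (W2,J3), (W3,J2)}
Yes, size 3 is maximum

Proposed matching has size 3.
Maximum matching size for this graph: 3.

This is a maximum matching.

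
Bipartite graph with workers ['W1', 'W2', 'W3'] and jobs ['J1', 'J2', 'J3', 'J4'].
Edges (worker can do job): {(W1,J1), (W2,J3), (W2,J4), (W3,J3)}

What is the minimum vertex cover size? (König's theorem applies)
Minimum vertex cover size = 3

By König's theorem: in bipartite graphs,
min vertex cover = max matching = 3

Maximum matching has size 3, so minimum vertex cover also has size 3.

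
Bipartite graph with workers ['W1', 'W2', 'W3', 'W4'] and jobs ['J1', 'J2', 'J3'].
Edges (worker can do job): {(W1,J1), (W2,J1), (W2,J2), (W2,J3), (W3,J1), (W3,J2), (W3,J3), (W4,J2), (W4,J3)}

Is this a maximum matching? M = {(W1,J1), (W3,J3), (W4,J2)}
Yes, size 3 is maximum

Proposed matching has size 3.
Maximum matching size for this graph: 3.

This is a maximum matching.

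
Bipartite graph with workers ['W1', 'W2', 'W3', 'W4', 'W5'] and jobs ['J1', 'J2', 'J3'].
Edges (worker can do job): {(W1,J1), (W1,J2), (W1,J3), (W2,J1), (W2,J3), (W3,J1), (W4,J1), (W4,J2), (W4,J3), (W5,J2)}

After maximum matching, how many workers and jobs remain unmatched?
Unmatched: 2 workers, 0 jobs

Maximum matching size: 3
Workers: 5 total, 3 matched, 2 unmatched
Jobs: 3 total, 3 matched, 0 unmatched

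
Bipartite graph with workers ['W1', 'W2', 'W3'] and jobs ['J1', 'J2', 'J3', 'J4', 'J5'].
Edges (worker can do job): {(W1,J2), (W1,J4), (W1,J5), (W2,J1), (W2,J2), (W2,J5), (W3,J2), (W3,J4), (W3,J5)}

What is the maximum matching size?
Maximum matching size = 3

Maximum matching: {(W1,J2), (W2,J1), (W3,J5)}
Size: 3

This assigns 3 workers to 3 distinct jobs.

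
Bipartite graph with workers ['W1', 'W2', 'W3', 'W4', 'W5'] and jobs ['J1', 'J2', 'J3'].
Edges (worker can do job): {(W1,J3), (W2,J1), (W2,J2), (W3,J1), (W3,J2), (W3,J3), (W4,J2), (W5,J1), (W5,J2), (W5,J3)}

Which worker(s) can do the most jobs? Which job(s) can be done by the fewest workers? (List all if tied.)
Most versatile: W3, W5 (3 jobs); Least covered: J1, J3 (3 workers)

Worker degrees (jobs they can do): W1:1, W2:2, W3:3, W4:1, W5:3
Job degrees (workers who can do it): J1:3, J2:4, J3:3

Maximum worker degree is 3, achieved by: W3, W5
Minimum job degree is 3, achieved by: J1, J3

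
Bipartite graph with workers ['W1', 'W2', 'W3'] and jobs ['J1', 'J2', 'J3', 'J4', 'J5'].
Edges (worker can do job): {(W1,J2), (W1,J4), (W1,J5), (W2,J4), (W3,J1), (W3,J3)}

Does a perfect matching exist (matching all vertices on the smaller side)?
Yes, perfect matching exists (size 3)

Perfect matching: {(W1,J2), (W2,J4), (W3,J1)}
All 3 vertices on the smaller side are matched.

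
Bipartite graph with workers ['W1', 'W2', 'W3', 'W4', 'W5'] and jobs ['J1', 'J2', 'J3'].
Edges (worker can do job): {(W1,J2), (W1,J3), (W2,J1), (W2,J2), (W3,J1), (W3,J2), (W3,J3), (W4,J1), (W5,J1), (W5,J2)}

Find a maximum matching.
Matching: {(W1,J3), (W3,J1), (W5,J2)}

Maximum matching (size 3):
  W1 → J3
  W3 → J1
  W5 → J2

Each worker is assigned to at most one job, and each job to at most one worker.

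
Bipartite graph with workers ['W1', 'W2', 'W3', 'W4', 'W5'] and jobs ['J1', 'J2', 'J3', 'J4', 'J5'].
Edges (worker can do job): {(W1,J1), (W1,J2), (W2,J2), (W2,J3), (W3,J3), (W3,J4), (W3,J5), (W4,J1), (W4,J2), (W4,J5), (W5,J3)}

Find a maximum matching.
Matching: {(W1,J1), (W2,J2), (W3,J4), (W4,J5), (W5,J3)}

Maximum matching (size 5):
  W1 → J1
  W2 → J2
  W3 → J4
  W4 → J5
  W5 → J3

Each worker is assigned to at most one job, and each job to at most one worker.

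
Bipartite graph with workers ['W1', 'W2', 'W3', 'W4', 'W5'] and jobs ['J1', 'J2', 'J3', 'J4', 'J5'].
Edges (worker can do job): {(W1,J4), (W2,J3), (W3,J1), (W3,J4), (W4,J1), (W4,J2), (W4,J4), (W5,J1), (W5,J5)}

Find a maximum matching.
Matching: {(W1,J4), (W2,J3), (W3,J1), (W4,J2), (W5,J5)}

Maximum matching (size 5):
  W1 → J4
  W2 → J3
  W3 → J1
  W4 → J2
  W5 → J5

Each worker is assigned to at most one job, and each job to at most one worker.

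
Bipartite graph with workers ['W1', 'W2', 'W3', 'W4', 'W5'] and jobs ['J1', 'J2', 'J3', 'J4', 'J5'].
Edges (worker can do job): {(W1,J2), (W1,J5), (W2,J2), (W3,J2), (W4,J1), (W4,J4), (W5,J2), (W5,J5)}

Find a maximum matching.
Matching: {(W3,J2), (W4,J4), (W5,J5)}

Maximum matching (size 3):
  W3 → J2
  W4 → J4
  W5 → J5

Each worker is assigned to at most one job, and each job to at most one worker.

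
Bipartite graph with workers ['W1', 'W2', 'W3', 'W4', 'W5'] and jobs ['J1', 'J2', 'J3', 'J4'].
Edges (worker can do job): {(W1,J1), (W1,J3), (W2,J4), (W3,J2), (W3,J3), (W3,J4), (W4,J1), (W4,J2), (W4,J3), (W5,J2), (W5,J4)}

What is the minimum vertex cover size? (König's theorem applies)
Minimum vertex cover size = 4

By König's theorem: in bipartite graphs,
min vertex cover = max matching = 4

Maximum matching has size 4, so minimum vertex cover also has size 4.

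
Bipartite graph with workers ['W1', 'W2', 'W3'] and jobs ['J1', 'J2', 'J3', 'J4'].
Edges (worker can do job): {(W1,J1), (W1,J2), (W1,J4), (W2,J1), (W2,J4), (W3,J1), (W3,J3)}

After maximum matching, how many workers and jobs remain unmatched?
Unmatched: 0 workers, 1 jobs

Maximum matching size: 3
Workers: 3 total, 3 matched, 0 unmatched
Jobs: 4 total, 3 matched, 1 unmatched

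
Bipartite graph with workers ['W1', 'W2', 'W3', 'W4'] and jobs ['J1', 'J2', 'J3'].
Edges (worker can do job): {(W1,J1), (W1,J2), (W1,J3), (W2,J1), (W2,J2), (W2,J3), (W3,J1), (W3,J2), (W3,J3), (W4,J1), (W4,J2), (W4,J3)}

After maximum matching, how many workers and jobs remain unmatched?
Unmatched: 1 workers, 0 jobs

Maximum matching size: 3
Workers: 4 total, 3 matched, 1 unmatched
Jobs: 3 total, 3 matched, 0 unmatched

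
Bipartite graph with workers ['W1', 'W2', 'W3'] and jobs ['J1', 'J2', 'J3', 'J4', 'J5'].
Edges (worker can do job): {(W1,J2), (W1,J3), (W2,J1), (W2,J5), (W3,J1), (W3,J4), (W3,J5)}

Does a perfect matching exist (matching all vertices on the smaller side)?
Yes, perfect matching exists (size 3)

Perfect matching: {(W1,J2), (W2,J1), (W3,J4)}
All 3 vertices on the smaller side are matched.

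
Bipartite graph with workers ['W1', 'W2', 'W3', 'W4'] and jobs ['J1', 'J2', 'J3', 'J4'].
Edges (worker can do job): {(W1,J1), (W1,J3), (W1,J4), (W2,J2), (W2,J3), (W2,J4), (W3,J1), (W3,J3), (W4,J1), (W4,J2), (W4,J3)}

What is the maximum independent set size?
Maximum independent set = 4

By König's theorem:
- Min vertex cover = Max matching = 4
- Max independent set = Total vertices - Min vertex cover
- Max independent set = 8 - 4 = 4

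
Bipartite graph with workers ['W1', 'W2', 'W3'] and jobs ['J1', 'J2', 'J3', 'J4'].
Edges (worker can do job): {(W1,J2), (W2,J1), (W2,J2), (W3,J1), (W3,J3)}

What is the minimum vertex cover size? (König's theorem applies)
Minimum vertex cover size = 3

By König's theorem: in bipartite graphs,
min vertex cover = max matching = 3

Maximum matching has size 3, so minimum vertex cover also has size 3.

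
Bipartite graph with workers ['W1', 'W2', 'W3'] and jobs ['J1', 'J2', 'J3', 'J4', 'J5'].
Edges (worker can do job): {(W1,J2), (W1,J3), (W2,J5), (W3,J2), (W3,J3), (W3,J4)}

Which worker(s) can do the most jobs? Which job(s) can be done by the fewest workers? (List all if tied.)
Most versatile: W3 (3 jobs); Least covered: J1 (0 workers)

Worker degrees (jobs they can do): W1:2, W2:1, W3:3
Job degrees (workers who can do it): J1:0, J2:2, J3:2, J4:1, J5:1

Maximum worker degree is 3, achieved by: W3
Minimum job degree is 0, achieved by: J1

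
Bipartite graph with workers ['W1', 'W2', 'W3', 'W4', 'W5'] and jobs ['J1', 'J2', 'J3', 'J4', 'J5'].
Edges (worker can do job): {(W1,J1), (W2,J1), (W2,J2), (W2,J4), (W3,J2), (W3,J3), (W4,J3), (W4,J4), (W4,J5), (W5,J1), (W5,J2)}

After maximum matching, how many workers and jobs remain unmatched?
Unmatched: 0 workers, 0 jobs

Maximum matching size: 5
Workers: 5 total, 5 matched, 0 unmatched
Jobs: 5 total, 5 matched, 0 unmatched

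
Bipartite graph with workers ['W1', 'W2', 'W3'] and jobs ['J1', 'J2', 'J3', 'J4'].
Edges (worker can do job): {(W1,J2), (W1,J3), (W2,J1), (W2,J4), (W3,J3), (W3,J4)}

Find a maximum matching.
Matching: {(W1,J2), (W2,J4), (W3,J3)}

Maximum matching (size 3):
  W1 → J2
  W2 → J4
  W3 → J3

Each worker is assigned to at most one job, and each job to at most one worker.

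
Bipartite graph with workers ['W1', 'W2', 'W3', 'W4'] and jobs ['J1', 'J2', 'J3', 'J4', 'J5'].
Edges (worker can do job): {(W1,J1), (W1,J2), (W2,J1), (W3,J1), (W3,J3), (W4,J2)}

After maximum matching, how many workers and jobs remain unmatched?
Unmatched: 1 workers, 2 jobs

Maximum matching size: 3
Workers: 4 total, 3 matched, 1 unmatched
Jobs: 5 total, 3 matched, 2 unmatched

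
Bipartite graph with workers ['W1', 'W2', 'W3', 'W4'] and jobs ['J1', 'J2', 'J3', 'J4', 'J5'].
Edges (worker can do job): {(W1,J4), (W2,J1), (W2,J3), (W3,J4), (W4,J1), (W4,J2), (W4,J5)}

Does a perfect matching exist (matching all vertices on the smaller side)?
No, maximum matching has size 3 < 4

Maximum matching has size 3, need 4 for perfect matching.
Unmatched workers: ['W1']
Unmatched jobs: ['J5', 'J2']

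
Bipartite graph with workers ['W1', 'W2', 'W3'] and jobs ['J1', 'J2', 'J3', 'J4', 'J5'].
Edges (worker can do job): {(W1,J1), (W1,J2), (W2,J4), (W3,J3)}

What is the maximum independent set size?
Maximum independent set = 5

By König's theorem:
- Min vertex cover = Max matching = 3
- Max independent set = Total vertices - Min vertex cover
- Max independent set = 8 - 3 = 5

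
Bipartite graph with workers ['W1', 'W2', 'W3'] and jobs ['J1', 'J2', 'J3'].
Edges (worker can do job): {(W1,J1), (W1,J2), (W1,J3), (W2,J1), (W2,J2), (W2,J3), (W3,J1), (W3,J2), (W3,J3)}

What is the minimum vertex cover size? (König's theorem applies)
Minimum vertex cover size = 3

By König's theorem: in bipartite graphs,
min vertex cover = max matching = 3

Maximum matching has size 3, so minimum vertex cover also has size 3.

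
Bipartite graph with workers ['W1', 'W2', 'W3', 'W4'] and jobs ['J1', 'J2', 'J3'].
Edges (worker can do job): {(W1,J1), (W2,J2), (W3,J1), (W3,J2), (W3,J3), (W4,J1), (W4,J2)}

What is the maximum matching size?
Maximum matching size = 3

Maximum matching: {(W2,J2), (W3,J3), (W4,J1)}
Size: 3

This assigns 3 workers to 3 distinct jobs.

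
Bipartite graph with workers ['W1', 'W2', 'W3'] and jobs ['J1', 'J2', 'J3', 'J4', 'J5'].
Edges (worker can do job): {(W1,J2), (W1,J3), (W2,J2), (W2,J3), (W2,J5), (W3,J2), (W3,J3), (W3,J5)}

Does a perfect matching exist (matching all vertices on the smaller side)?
Yes, perfect matching exists (size 3)

Perfect matching: {(W1,J2), (W2,J5), (W3,J3)}
All 3 vertices on the smaller side are matched.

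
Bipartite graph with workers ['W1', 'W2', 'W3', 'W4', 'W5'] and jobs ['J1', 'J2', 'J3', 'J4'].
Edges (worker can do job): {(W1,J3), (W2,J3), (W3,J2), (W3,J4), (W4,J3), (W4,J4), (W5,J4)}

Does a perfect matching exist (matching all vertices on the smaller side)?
No, maximum matching has size 3 < 4

Maximum matching has size 3, need 4 for perfect matching.
Unmatched workers: ['W1', 'W2']
Unmatched jobs: ['J1']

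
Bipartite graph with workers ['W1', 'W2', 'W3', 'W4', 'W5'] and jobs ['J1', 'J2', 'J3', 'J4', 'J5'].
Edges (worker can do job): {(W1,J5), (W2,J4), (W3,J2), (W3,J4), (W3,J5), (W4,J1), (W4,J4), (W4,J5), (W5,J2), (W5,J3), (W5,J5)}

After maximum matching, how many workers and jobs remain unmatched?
Unmatched: 0 workers, 0 jobs

Maximum matching size: 5
Workers: 5 total, 5 matched, 0 unmatched
Jobs: 5 total, 5 matched, 0 unmatched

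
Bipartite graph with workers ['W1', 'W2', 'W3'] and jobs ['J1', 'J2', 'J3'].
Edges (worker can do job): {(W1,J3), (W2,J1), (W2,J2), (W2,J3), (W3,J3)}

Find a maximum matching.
Matching: {(W2,J1), (W3,J3)}

Maximum matching (size 2):
  W2 → J1
  W3 → J3

Each worker is assigned to at most one job, and each job to at most one worker.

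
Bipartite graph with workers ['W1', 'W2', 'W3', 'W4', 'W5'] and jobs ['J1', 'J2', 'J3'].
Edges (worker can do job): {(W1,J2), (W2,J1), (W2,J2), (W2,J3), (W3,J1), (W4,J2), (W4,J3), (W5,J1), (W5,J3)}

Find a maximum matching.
Matching: {(W3,J1), (W4,J2), (W5,J3)}

Maximum matching (size 3):
  W3 → J1
  W4 → J2
  W5 → J3

Each worker is assigned to at most one job, and each job to at most one worker.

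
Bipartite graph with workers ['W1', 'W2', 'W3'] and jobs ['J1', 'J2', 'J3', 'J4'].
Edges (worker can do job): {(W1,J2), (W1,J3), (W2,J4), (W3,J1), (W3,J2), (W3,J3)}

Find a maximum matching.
Matching: {(W1,J3), (W2,J4), (W3,J1)}

Maximum matching (size 3):
  W1 → J3
  W2 → J4
  W3 → J1

Each worker is assigned to at most one job, and each job to at most one worker.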